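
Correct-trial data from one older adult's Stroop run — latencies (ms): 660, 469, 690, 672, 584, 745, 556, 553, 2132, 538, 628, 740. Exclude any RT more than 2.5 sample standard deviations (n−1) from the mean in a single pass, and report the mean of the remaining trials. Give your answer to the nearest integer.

n = 12, ΣRT = 8967, M = 747.250
Σ(x−M)² = 2170532.25; s = √(2170532.25/11) = 444.208
Cutoffs: 747.250 ± 2.5·444.208 → [-363.3, 1857.8]
Outside: 2132 → excluded.
Retained (n=11): Σ = 6835, mean = 6835/11 = 621.364

621 ms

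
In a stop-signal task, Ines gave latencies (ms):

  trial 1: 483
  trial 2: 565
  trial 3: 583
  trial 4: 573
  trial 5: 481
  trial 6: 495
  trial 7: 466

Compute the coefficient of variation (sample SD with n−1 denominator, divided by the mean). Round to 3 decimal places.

n = 7, Σ = 3646, M = 520.8571
Σ(x−M)² = 15228.857; s = √(15228.857/6) = 50.3800
CV = 50.3800 / 520.8571 = 0.09673

0.097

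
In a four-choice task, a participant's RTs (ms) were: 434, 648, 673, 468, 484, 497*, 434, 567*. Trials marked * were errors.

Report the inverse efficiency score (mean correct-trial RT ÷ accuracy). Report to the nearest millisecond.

Correct trials (n=6): 434, 648, 673, 468, 484, 434
Mean correct RT = 3141/6 = 523.5000 ms
Proportion correct = 6/8
IES = 523.5000 / (6/8) = 698.000 ms

698 ms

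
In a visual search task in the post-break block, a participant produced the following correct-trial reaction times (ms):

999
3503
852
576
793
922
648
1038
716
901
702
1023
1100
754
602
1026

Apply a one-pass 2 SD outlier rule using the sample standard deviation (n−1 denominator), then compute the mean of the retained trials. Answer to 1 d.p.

843.5 ms

n = 16, ΣRT = 16155, M = 1009.688
Σ(x−M)² = 7048855.44; s = √(7048855.44/15) = 685.510
Cutoffs: 1009.688 ± 2·685.510 → [-361.3, 2380.7]
Outside: 3503 → excluded.
Retained (n=15): Σ = 12652, mean = 12652/15 = 843.467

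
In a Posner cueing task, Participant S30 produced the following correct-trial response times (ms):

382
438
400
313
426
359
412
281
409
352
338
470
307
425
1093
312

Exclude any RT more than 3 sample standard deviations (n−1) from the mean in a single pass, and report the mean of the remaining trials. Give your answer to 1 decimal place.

n = 16, ΣRT = 6717, M = 419.812
Σ(x−M)² = 528114.44; s = √(528114.44/15) = 187.637
Cutoffs: 419.812 ± 3·187.637 → [-143.1, 982.7]
Outside: 1093 → excluded.
Retained (n=15): Σ = 5624, mean = 5624/15 = 374.933

374.9 ms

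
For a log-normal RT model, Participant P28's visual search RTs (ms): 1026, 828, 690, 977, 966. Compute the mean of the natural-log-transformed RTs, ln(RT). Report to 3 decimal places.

6.789

ln(RT): 6.9334, 6.7190, 6.5367, 6.8845, 6.8732
Σ ln(RT) = 33.9468
Mean = 33.9468/5 = 6.78936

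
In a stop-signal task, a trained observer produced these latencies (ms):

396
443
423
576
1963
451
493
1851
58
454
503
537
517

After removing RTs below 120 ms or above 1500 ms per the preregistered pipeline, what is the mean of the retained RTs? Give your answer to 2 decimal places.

Excluded: 58, 1851, 1963
Retained (n=10): Σ = 4793
Mean = 4793/10 = 479.3000

479.30 ms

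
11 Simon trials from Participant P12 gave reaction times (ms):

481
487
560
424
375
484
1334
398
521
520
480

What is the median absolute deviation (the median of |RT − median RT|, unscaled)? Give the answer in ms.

37 ms

Sorted: 375, 398, 424, 480, 481, 484, 487, 520, 521, 560, 1334 → median = 484
|x − 484|: 3, 3, 76, 60, 109, 0, 850, 86, 37, 36, 4
Sorted deviations: 0, 3, 3, 4, 36, 37, 60, 76, 86, 109, 850 → MAD = 37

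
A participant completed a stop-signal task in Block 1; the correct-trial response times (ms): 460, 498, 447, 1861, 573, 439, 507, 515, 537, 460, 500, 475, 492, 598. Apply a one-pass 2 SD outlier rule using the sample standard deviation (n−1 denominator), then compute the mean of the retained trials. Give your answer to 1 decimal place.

n = 14, ΣRT = 8362, M = 597.286
Σ(x−M)² = 1746816.86; s = √(1746816.86/13) = 366.566
Cutoffs: 597.286 ± 2·366.566 → [-135.8, 1330.4]
Outside: 1861 → excluded.
Retained (n=13): Σ = 6501, mean = 6501/13 = 500.077

500.1 ms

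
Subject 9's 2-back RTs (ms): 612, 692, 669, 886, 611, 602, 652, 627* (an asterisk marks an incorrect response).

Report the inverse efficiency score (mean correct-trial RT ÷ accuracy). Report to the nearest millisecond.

Correct trials (n=7): 612, 692, 669, 886, 611, 602, 652
Mean correct RT = 4724/7 = 674.8571 ms
Proportion correct = 7/8
IES = 674.8571 / (7/8) = 771.265 ms

771 ms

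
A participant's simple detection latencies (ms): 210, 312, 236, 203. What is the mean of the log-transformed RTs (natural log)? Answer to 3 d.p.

5.467

ln(RT): 5.3471, 5.7430, 5.4638, 5.3132
Σ ln(RT) = 21.8671
Mean = 21.8671/4 = 5.46679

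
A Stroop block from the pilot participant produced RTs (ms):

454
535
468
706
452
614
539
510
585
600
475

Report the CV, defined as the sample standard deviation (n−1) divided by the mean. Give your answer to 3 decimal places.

n = 11, Σ = 5938, M = 539.8182
Σ(x−M)² = 64131.636; s = √(64131.636/10) = 80.0822
CV = 80.0822 / 539.8182 = 0.14835

0.148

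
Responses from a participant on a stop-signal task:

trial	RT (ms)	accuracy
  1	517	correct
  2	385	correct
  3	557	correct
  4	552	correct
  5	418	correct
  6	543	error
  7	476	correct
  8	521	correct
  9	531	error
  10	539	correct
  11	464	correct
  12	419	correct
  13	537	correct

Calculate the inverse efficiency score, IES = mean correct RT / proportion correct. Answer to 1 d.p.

578.6 ms

Correct trials (n=11): 517, 385, 557, 552, 418, 476, 521, 539, 464, 419, 537
Mean correct RT = 5385/11 = 489.5455 ms
Proportion correct = 11/13
IES = 489.5455 / (11/13) = 578.554 ms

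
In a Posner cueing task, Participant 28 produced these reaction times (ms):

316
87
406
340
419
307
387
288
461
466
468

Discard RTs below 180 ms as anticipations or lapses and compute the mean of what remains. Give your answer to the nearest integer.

Excluded: 87
Retained (n=10): Σ = 3858
Mean = 3858/10 = 385.8000

386 ms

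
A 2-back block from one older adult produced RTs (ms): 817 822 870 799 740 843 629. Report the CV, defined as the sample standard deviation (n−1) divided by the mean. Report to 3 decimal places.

0.103

n = 7, Σ = 5520, M = 788.5714
Σ(x−M)² = 39449.714; s = √(39449.714/6) = 81.0861
CV = 81.0861 / 788.5714 = 0.10283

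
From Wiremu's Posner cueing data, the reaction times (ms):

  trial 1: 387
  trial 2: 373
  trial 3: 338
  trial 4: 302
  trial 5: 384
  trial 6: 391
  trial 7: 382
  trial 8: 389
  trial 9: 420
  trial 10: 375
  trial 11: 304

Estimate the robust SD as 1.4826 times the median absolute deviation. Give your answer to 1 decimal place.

Sorted: 302, 304, 338, 373, 375, 382, 384, 387, 389, 391, 420 → median = 382
|x − 382| sorted: 0, 2, 5, 7, 7, 9, 9, 38, 44, 78, 80 → MAD = 9
Robust SD ≈ 1.4826 × 9 = 13.343

13.3 ms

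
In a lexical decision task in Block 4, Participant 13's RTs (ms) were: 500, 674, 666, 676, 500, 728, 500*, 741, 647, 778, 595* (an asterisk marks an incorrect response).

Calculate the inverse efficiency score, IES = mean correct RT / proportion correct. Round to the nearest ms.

803 ms

Correct trials (n=9): 500, 674, 666, 676, 500, 728, 741, 647, 778
Mean correct RT = 5910/9 = 656.6667 ms
Proportion correct = 9/11
IES = 656.6667 / (9/11) = 802.593 ms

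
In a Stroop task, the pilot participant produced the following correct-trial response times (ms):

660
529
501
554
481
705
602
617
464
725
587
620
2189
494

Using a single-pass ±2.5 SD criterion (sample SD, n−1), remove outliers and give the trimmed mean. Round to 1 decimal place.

579.9 ms

n = 14, ΣRT = 9728, M = 694.857
Σ(x−M)² = 2490913.71; s = √(2490913.71/13) = 437.731
Cutoffs: 694.857 ± 2.5·437.731 → [-399.5, 1789.2]
Outside: 2189 → excluded.
Retained (n=13): Σ = 7539, mean = 7539/13 = 579.923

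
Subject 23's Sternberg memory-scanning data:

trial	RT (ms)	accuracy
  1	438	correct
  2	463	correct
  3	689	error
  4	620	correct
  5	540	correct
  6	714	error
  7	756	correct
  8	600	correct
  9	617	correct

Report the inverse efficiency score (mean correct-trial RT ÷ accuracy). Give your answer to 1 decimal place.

Correct trials (n=7): 438, 463, 620, 540, 756, 600, 617
Mean correct RT = 4034/7 = 576.2857 ms
Proportion correct = 7/9
IES = 576.2857 / (7/9) = 740.939 ms

740.9 ms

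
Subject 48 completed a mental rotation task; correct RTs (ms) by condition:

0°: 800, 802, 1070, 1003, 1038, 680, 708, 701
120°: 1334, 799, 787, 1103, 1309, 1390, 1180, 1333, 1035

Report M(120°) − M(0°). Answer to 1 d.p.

290.9 ms

M(0°) = 6802/8 = 850.250
M(120°) = 10270/9 = 1141.111
Difference = 1141.111 − 850.250 = 290.861 ms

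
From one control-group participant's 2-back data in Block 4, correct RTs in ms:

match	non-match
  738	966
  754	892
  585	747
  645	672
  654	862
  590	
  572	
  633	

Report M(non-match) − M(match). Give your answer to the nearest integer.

181 ms

M(match) = 5171/8 = 646.375
M(non-match) = 4139/5 = 827.800
Difference = 827.800 − 646.375 = 181.425 ms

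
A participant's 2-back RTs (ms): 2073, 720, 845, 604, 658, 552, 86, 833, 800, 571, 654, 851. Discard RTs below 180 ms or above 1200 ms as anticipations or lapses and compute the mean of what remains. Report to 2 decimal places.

Excluded: 86, 2073
Retained (n=10): Σ = 7088
Mean = 7088/10 = 708.8000

708.80 ms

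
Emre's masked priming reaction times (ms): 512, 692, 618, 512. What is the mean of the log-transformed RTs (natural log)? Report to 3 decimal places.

ln(RT): 6.2383, 6.5396, 6.4265, 6.2383
Σ ln(RT) = 25.4427
Mean = 25.4427/4 = 6.36068

6.361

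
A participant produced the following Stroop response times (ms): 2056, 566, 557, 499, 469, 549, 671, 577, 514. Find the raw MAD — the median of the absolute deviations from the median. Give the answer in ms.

Sorted: 469, 499, 514, 549, 557, 566, 577, 671, 2056 → median = 557
|x − 557|: 1499, 9, 0, 58, 88, 8, 114, 20, 43
Sorted deviations: 0, 8, 9, 20, 43, 58, 88, 114, 1499 → MAD = 43

43 ms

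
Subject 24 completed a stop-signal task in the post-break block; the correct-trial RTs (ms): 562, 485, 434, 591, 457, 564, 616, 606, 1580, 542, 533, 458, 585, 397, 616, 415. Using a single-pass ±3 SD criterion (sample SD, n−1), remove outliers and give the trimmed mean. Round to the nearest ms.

524 ms

n = 16, ΣRT = 9441, M = 590.062
Σ(x−M)² = 1127094.94; s = √(1127094.94/15) = 274.116
Cutoffs: 590.062 ± 3·274.116 → [-232.3, 1412.4]
Outside: 1580 → excluded.
Retained (n=15): Σ = 7861, mean = 7861/15 = 524.067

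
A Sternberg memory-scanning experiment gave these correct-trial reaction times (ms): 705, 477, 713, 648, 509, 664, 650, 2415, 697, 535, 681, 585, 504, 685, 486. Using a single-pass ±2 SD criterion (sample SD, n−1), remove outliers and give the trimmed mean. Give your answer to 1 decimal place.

609.9 ms

n = 15, ΣRT = 10954, M = 730.267
Σ(x−M)² = 3145644.93; s = √(3145644.93/14) = 474.014
Cutoffs: 730.267 ± 2·474.014 → [-217.8, 1678.3]
Outside: 2415 → excluded.
Retained (n=14): Σ = 8539, mean = 8539/14 = 609.929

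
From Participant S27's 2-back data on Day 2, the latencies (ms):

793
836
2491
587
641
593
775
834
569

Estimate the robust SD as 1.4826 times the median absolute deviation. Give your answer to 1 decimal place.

Sorted: 569, 587, 593, 641, 775, 793, 834, 836, 2491 → median = 775
|x − 775| sorted: 0, 18, 59, 61, 134, 182, 188, 206, 1716 → MAD = 134
Robust SD ≈ 1.4826 × 134 = 198.668

198.7 ms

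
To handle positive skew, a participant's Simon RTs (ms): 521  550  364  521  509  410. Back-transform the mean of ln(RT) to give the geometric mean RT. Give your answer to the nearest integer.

ln(RT): 6.2558, 6.3099, 5.8972, 6.2558, 6.2324, 6.0162
Mean ln(RT) = 36.9672/6 = 6.16120
Geometric mean = exp(6.16120) = 473.99 ms

474 ms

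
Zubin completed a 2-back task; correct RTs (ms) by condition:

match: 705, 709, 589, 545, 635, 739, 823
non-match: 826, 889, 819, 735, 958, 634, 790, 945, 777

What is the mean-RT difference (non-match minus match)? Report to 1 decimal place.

M(match) = 4745/7 = 677.857
M(non-match) = 7373/9 = 819.222
Difference = 819.222 − 677.857 = 141.365 ms

141.4 ms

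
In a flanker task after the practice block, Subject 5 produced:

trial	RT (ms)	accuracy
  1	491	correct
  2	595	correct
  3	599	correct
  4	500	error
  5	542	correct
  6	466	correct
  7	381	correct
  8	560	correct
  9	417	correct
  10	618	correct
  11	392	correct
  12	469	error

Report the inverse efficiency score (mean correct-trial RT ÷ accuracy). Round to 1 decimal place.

607.3 ms

Correct trials (n=10): 491, 595, 599, 542, 466, 381, 560, 417, 618, 392
Mean correct RT = 5061/10 = 506.1000 ms
Proportion correct = 10/12
IES = 506.1000 / (10/12) = 607.320 ms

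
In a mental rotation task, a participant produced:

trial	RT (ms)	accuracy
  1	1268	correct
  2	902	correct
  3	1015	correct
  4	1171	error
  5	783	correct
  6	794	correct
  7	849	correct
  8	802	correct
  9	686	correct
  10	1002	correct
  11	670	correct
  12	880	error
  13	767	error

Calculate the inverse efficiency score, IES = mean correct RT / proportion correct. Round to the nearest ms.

1140 ms

Correct trials (n=10): 1268, 902, 1015, 783, 794, 849, 802, 686, 1002, 670
Mean correct RT = 8771/10 = 877.1000 ms
Proportion correct = 10/13
IES = 877.1000 / (10/13) = 1140.230 ms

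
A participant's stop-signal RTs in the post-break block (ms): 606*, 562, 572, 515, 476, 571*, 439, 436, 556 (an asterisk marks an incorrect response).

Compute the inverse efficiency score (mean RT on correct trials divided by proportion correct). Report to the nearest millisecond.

653 ms

Correct trials (n=7): 562, 572, 515, 476, 439, 436, 556
Mean correct RT = 3556/7 = 508.0000 ms
Proportion correct = 7/9
IES = 508.0000 / (7/9) = 653.143 ms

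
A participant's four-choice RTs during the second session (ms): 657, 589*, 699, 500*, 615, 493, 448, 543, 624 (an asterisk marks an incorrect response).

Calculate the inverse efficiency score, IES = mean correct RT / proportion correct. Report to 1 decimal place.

749.2 ms

Correct trials (n=7): 657, 699, 615, 493, 448, 543, 624
Mean correct RT = 4079/7 = 582.7143 ms
Proportion correct = 7/9
IES = 582.7143 / (7/9) = 749.204 ms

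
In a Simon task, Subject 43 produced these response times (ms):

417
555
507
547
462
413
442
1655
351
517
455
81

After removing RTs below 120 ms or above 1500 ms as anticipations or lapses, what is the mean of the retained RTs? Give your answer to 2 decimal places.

Excluded: 81, 1655
Retained (n=10): Σ = 4666
Mean = 4666/10 = 466.6000

466.60 ms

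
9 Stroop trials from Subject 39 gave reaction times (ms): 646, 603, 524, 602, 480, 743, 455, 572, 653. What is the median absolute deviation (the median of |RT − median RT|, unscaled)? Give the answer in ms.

51 ms

Sorted: 455, 480, 524, 572, 602, 603, 646, 653, 743 → median = 602
|x − 602|: 44, 1, 78, 0, 122, 141, 147, 30, 51
Sorted deviations: 0, 1, 30, 44, 51, 78, 122, 141, 147 → MAD = 51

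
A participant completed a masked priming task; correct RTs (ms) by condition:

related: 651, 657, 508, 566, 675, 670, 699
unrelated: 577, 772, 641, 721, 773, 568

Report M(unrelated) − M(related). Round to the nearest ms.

43 ms

M(related) = 4426/7 = 632.286
M(unrelated) = 4052/6 = 675.333
Difference = 675.333 − 632.286 = 43.048 ms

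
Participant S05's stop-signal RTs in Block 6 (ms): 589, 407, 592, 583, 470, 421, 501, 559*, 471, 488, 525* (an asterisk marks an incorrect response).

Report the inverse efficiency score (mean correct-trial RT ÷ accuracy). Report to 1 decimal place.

Correct trials (n=9): 589, 407, 592, 583, 470, 421, 501, 471, 488
Mean correct RT = 4522/9 = 502.4444 ms
Proportion correct = 9/11
IES = 502.4444 / (9/11) = 614.099 ms

614.1 ms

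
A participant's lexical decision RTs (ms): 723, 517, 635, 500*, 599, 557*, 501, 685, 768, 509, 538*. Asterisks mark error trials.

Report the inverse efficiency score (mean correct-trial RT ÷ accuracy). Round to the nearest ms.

Correct trials (n=8): 723, 517, 635, 599, 501, 685, 768, 509
Mean correct RT = 4937/8 = 617.1250 ms
Proportion correct = 8/11
IES = 617.1250 / (8/11) = 848.547 ms

849 ms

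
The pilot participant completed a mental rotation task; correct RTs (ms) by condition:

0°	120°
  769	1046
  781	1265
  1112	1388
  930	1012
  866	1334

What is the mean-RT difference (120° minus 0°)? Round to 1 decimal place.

M(0°) = 4458/5 = 891.600
M(120°) = 6045/5 = 1209.000
Difference = 1209.000 − 891.600 = 317.400 ms

317.4 ms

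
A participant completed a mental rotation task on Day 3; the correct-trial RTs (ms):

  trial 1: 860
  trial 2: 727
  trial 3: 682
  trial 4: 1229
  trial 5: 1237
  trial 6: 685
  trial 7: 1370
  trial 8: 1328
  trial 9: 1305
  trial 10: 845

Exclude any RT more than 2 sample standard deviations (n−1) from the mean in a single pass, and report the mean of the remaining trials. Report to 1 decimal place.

n = 10, ΣRT = 10268, M = 1026.800
Σ(x−M)² = 757439.60; s = √(757439.60/9) = 290.103
Cutoffs: 1026.800 ± 2·290.103 → [446.6, 1607.0]
No RTs fall outside the cutoffs; all 10 retained. Mean = 10268/10 = 1026.800

1026.8 ms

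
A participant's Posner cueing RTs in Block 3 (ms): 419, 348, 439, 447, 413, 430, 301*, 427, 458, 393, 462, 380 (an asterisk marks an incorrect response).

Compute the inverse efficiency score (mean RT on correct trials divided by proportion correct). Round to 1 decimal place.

Correct trials (n=11): 419, 348, 439, 447, 413, 430, 427, 458, 393, 462, 380
Mean correct RT = 4616/11 = 419.6364 ms
Proportion correct = 11/12
IES = 419.6364 / (11/12) = 457.785 ms

457.8 ms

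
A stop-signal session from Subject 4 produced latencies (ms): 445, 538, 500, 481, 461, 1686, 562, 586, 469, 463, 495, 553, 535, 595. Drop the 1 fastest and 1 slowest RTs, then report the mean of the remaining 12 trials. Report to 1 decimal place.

Sorted: 445, 461, 463, 469, 481, 495, 500, 535, 538, 553, 562, 586, 595, 1686
Drop lowest 1 (445) and highest 1 (1686)
Remaining (n=12): Σ = 6238, mean = 6238/12 = 519.833

519.8 ms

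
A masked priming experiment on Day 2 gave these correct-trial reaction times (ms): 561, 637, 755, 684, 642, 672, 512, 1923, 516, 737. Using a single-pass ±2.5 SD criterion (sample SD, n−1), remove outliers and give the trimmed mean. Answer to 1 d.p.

635.1 ms

n = 10, ΣRT = 7639, M = 763.900
Σ(x−M)² = 1556184.90; s = √(1556184.90/9) = 415.824
Cutoffs: 763.900 ± 2.5·415.824 → [-275.7, 1803.5]
Outside: 1923 → excluded.
Retained (n=9): Σ = 5716, mean = 5716/9 = 635.111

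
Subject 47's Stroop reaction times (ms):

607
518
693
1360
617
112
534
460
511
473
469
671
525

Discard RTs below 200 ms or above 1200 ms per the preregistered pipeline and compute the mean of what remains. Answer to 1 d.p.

Excluded: 112, 1360
Retained (n=11): Σ = 6078
Mean = 6078/11 = 552.5455

552.5 ms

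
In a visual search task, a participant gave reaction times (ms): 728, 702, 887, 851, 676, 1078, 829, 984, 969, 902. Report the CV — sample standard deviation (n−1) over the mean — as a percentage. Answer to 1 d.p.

n = 10, Σ = 8606, M = 860.6000
Σ(x−M)² = 154556.400; s = √(154556.400/9) = 131.0455
CV = 131.0455 / 860.6000 = 0.15227 = 15.227%

15.2%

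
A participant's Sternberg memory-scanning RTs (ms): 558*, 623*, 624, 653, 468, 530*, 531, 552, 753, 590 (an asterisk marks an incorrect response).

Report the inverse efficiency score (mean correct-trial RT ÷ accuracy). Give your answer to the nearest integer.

851 ms

Correct trials (n=7): 624, 653, 468, 531, 552, 753, 590
Mean correct RT = 4171/7 = 595.8571 ms
Proportion correct = 7/10
IES = 595.8571 / (7/10) = 851.224 ms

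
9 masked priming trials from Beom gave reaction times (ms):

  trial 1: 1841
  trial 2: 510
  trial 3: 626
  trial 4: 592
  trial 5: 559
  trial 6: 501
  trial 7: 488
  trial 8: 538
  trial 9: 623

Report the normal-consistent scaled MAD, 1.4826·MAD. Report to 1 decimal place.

Sorted: 488, 501, 510, 538, 559, 592, 623, 626, 1841 → median = 559
|x − 559| sorted: 0, 21, 33, 49, 58, 64, 67, 71, 1282 → MAD = 58
Robust SD ≈ 1.4826 × 58 = 85.991

86.0 ms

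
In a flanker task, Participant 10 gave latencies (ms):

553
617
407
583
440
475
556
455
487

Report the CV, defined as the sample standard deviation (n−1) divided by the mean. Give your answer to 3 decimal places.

0.141

n = 9, Σ = 4573, M = 508.1111
Σ(x−M)² = 40998.889; s = √(40998.889/8) = 71.5881
CV = 71.5881 / 508.1111 = 0.14089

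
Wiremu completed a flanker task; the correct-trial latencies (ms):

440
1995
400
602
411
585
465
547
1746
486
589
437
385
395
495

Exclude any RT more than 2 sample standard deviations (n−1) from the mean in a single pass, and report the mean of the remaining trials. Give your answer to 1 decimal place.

n = 15, ΣRT = 9978, M = 665.200
Σ(x−M)² = 3457120.40; s = √(3457120.40/14) = 496.928
Cutoffs: 665.200 ± 2·496.928 → [-328.7, 1659.1]
Outside: 1746, 1995 → excluded.
Retained (n=13): Σ = 6237, mean = 6237/13 = 479.769

479.8 ms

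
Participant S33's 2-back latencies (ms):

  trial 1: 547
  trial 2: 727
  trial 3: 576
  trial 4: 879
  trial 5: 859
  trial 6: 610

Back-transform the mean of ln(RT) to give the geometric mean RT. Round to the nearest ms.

687 ms

ln(RT): 6.3044, 6.5889, 6.3561, 6.7788, 6.7558, 6.4135
Mean ln(RT) = 39.1975/6 = 6.53292
Geometric mean = exp(6.53292) = 687.40 ms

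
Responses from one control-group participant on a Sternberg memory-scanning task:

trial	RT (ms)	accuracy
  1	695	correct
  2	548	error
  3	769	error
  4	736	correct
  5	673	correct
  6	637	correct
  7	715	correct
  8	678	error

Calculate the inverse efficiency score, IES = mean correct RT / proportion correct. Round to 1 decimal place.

Correct trials (n=5): 695, 736, 673, 637, 715
Mean correct RT = 3456/5 = 691.2000 ms
Proportion correct = 5/8
IES = 691.2000 / (5/8) = 1105.920 ms

1105.9 ms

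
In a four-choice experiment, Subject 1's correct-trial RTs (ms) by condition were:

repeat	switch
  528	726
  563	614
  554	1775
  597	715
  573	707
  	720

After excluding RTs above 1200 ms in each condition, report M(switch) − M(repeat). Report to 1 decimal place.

switch: exclude 1775
M(repeat) = 2815/5 = 563.000
M(switch) = 3482/5 = 696.400
Difference = 696.400 − 563.000 = 133.400 ms

133.4 ms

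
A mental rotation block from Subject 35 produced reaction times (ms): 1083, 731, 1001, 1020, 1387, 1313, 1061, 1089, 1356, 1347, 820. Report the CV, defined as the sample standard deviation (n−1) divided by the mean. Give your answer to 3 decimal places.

0.199

n = 11, Σ = 12208, M = 1109.8182
Σ(x−M)² = 485915.636; s = √(485915.636/10) = 220.4349
CV = 220.4349 / 1109.8182 = 0.19862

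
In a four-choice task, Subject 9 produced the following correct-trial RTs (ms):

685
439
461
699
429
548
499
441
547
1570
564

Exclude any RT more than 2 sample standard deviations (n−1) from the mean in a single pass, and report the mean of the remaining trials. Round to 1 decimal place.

531.2 ms

n = 11, ΣRT = 6882, M = 625.636
Σ(x−M)² = 1067470.55; s = √(1067470.55/10) = 326.722
Cutoffs: 625.636 ± 2·326.722 → [-27.8, 1279.1]
Outside: 1570 → excluded.
Retained (n=10): Σ = 5312, mean = 5312/10 = 531.200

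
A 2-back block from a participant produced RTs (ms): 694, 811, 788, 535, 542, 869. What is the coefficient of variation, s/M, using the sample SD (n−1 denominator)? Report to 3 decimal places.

0.201

n = 6, Σ = 4239, M = 706.5000
Σ(x−M)² = 100597.500; s = √(100597.500/5) = 141.8432
CV = 141.8432 / 706.5000 = 0.20077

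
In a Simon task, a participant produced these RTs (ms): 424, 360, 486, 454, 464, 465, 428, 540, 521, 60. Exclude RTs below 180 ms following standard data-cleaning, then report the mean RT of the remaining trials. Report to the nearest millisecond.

460 ms

Excluded: 60
Retained (n=9): Σ = 4142
Mean = 4142/9 = 460.2222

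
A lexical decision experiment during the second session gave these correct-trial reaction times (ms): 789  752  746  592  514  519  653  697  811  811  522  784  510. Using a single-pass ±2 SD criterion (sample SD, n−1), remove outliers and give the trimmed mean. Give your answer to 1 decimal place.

669.2 ms

n = 13, ΣRT = 8700, M = 669.231
Σ(x−M)² = 181154.31; s = √(181154.31/12) = 122.867
Cutoffs: 669.231 ± 2·122.867 → [423.5, 915.0]
No RTs fall outside the cutoffs; all 13 retained. Mean = 8700/13 = 669.231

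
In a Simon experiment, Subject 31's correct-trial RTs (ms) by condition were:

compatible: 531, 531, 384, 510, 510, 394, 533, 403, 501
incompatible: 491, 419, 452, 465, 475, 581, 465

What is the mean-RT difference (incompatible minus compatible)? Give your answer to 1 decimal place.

M(compatible) = 4297/9 = 477.444
M(incompatible) = 3348/7 = 478.286
Difference = 478.286 − 477.444 = 0.841 ms

0.8 ms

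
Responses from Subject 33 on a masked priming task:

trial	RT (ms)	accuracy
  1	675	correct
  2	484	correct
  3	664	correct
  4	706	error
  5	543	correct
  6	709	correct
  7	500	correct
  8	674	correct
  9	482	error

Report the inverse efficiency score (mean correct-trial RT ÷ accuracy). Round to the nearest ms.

780 ms

Correct trials (n=7): 675, 484, 664, 543, 709, 500, 674
Mean correct RT = 4249/7 = 607.0000 ms
Proportion correct = 7/9
IES = 607.0000 / (7/9) = 780.429 ms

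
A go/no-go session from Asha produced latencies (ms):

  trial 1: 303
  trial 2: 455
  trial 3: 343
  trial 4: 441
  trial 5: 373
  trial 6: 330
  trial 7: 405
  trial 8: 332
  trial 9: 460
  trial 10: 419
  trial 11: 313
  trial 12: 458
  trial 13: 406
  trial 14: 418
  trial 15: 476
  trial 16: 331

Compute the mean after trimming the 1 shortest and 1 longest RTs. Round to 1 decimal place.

Sorted: 303, 313, 330, 331, 332, 343, 373, 405, 406, 418, 419, 441, 455, 458, 460, 476
Drop lowest 1 (303) and highest 1 (476)
Remaining (n=14): Σ = 5484, mean = 5484/14 = 391.714

391.7 ms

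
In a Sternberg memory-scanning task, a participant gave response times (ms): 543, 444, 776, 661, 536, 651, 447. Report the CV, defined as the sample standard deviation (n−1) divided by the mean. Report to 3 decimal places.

0.211

n = 7, Σ = 4058, M = 579.7143
Σ(x−M)² = 89507.429; s = √(89507.429/6) = 122.1389
CV = 122.1389 / 579.7143 = 0.21069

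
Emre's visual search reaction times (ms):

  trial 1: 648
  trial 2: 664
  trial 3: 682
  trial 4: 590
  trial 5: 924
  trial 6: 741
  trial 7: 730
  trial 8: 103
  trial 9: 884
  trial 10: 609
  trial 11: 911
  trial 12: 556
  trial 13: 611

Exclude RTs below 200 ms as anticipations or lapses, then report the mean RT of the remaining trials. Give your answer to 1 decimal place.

Excluded: 103
Retained (n=12): Σ = 8550
Mean = 8550/12 = 712.5000

712.5 ms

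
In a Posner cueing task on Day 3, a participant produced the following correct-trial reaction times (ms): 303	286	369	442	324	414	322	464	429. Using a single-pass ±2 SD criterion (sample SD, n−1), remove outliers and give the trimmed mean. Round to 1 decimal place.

372.6 ms

n = 9, ΣRT = 3353, M = 372.556
Σ(x−M)² = 35344.22; s = √(35344.22/8) = 66.468
Cutoffs: 372.556 ± 2·66.468 → [239.6, 505.5]
No RTs fall outside the cutoffs; all 9 retained. Mean = 3353/9 = 372.556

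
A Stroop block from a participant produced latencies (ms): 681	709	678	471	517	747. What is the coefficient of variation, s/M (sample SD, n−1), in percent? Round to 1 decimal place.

n = 6, Σ = 3803, M = 633.8333
Σ(x−M)² = 62796.833; s = √(62796.833/5) = 112.0686
CV = 112.0686 / 633.8333 = 0.17681 = 17.681%

17.7%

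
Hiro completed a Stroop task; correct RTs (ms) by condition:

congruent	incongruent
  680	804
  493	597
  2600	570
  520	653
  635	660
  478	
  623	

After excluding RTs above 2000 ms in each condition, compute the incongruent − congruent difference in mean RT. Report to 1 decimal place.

congruent: exclude 2600
M(congruent) = 3429/6 = 571.500
M(incongruent) = 3284/5 = 656.800
Difference = 656.800 − 571.500 = 85.300 ms

85.3 ms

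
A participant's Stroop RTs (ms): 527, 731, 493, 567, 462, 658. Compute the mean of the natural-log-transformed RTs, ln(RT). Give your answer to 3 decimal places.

ln(RT): 6.2672, 6.5944, 6.2005, 6.3404, 6.1356, 6.4892
Σ ln(RT) = 38.0273
Mean = 38.0273/6 = 6.33788

6.338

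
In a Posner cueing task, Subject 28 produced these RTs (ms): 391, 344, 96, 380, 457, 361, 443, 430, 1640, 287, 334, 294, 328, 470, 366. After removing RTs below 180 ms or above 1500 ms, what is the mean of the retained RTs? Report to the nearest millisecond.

376 ms

Excluded: 96, 1640
Retained (n=13): Σ = 4885
Mean = 4885/13 = 375.7692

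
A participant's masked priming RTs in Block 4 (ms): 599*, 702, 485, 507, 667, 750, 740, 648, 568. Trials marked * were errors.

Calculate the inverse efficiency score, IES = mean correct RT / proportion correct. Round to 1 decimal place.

Correct trials (n=8): 702, 485, 507, 667, 750, 740, 648, 568
Mean correct RT = 5067/8 = 633.3750 ms
Proportion correct = 8/9
IES = 633.3750 / (8/9) = 712.547 ms

712.5 ms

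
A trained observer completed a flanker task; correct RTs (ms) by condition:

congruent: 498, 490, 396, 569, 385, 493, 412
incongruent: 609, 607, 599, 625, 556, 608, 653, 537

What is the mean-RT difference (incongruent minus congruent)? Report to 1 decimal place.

M(congruent) = 3243/7 = 463.286
M(incongruent) = 4794/8 = 599.250
Difference = 599.250 − 463.286 = 135.964 ms

136.0 ms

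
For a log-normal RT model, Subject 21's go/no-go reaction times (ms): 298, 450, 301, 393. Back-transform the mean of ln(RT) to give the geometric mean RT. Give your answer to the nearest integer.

355 ms

ln(RT): 5.6971, 6.1092, 5.7071, 5.9738
Mean ln(RT) = 23.4873/4 = 5.87182
Geometric mean = exp(5.87182) = 354.89 ms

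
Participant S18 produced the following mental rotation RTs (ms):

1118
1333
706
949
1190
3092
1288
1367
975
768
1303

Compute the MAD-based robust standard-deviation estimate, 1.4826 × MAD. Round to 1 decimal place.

262.4 ms

Sorted: 706, 768, 949, 975, 1118, 1190, 1288, 1303, 1333, 1367, 3092 → median = 1190
|x − 1190| sorted: 0, 72, 98, 113, 143, 177, 215, 241, 422, 484, 1902 → MAD = 177
Robust SD ≈ 1.4826 × 177 = 262.420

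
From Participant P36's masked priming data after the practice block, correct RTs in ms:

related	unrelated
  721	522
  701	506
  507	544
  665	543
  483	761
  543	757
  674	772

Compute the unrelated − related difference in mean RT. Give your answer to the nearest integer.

16 ms

M(related) = 4294/7 = 613.429
M(unrelated) = 4405/7 = 629.286
Difference = 629.286 − 613.429 = 15.857 ms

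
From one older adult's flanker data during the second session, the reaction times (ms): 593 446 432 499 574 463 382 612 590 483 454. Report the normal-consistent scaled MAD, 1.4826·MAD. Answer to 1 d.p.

Sorted: 382, 432, 446, 454, 463, 483, 499, 574, 590, 593, 612 → median = 483
|x − 483| sorted: 0, 16, 20, 29, 37, 51, 91, 101, 107, 110, 129 → MAD = 51
Robust SD ≈ 1.4826 × 51 = 75.613

75.6 ms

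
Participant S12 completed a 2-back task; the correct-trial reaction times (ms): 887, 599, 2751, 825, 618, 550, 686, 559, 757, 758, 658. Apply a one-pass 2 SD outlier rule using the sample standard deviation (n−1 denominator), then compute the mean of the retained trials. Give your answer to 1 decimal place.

689.7 ms

n = 11, ΣRT = 9648, M = 877.091
Σ(x−M)² = 3980100.91; s = √(3980100.91/10) = 630.880
Cutoffs: 877.091 ± 2·630.880 → [-384.7, 2138.9]
Outside: 2751 → excluded.
Retained (n=10): Σ = 6897, mean = 6897/10 = 689.700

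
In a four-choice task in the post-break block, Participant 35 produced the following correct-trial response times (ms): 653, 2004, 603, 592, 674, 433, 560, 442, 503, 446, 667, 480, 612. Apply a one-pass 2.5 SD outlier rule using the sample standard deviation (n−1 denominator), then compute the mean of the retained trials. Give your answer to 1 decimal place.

n = 13, ΣRT = 8669, M = 666.846
Σ(x−M)² = 2028095.69; s = √(2028095.69/12) = 411.106
Cutoffs: 666.846 ± 2.5·411.106 → [-360.9, 1694.6]
Outside: 2004 → excluded.
Retained (n=12): Σ = 6665, mean = 6665/12 = 555.417

555.4 ms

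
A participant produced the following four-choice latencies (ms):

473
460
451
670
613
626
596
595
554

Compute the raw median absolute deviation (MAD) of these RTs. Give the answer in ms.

Sorted: 451, 460, 473, 554, 595, 596, 613, 626, 670 → median = 595
|x − 595|: 122, 135, 144, 75, 18, 31, 1, 0, 41
Sorted deviations: 0, 1, 18, 31, 41, 75, 122, 135, 144 → MAD = 41

41 ms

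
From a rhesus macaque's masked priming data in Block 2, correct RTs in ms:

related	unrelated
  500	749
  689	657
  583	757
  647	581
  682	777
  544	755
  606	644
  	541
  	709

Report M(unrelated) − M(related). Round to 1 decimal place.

M(related) = 4251/7 = 607.286
M(unrelated) = 6170/9 = 685.556
Difference = 685.556 − 607.286 = 78.270 ms

78.3 ms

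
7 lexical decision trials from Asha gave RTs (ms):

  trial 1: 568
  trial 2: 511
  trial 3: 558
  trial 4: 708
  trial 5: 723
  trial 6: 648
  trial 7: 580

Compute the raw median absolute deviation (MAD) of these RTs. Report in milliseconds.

68 ms

Sorted: 511, 558, 568, 580, 648, 708, 723 → median = 580
|x − 580|: 12, 69, 22, 128, 143, 68, 0
Sorted deviations: 0, 12, 22, 68, 69, 128, 143 → MAD = 68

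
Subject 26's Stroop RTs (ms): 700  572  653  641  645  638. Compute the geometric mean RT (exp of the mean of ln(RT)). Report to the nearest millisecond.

ln(RT): 6.5511, 6.3491, 6.4816, 6.4630, 6.4693, 6.4583
Mean ln(RT) = 38.7724/6 = 6.46207
Geometric mean = exp(6.46207) = 640.38 ms

640 ms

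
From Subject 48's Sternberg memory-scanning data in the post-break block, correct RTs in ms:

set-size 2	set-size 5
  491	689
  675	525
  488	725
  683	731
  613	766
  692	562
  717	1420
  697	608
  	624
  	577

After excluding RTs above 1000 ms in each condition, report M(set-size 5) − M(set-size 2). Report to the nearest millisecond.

set-size 5: exclude 1420
M(set-size 2) = 5056/8 = 632.000
M(set-size 5) = 5807/9 = 645.222
Difference = 645.222 − 632.000 = 13.222 ms

13 ms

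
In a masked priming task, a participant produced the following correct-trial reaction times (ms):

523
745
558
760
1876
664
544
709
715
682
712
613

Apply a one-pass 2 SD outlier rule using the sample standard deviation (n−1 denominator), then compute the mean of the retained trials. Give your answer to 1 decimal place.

656.8 ms

n = 12, ΣRT = 9101, M = 758.417
Σ(x−M)² = 1433118.92; s = √(1433118.92/11) = 360.948
Cutoffs: 758.417 ± 2·360.948 → [36.5, 1480.3]
Outside: 1876 → excluded.
Retained (n=11): Σ = 7225, mean = 7225/11 = 656.818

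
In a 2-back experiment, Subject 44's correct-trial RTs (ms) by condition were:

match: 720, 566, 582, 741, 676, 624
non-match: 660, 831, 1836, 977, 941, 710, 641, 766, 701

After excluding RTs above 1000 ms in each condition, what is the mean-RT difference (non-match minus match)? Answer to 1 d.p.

126.9 ms

non-match: exclude 1836
M(match) = 3909/6 = 651.500
M(non-match) = 6227/8 = 778.375
Difference = 778.375 − 651.500 = 126.875 ms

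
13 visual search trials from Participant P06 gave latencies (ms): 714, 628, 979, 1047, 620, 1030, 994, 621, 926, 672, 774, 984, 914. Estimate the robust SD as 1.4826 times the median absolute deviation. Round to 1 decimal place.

Sorted: 620, 621, 628, 672, 714, 774, 914, 926, 979, 984, 994, 1030, 1047 → median = 914
|x − 914| sorted: 0, 12, 65, 70, 80, 116, 133, 140, 200, 242, 286, 293, 294 → MAD = 133
Robust SD ≈ 1.4826 × 133 = 197.186

197.2 ms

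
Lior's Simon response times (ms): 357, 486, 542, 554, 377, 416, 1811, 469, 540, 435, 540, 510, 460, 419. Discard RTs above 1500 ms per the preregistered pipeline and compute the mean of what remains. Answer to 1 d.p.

Excluded: 1811
Retained (n=13): Σ = 6105
Mean = 6105/13 = 469.6154

469.6 ms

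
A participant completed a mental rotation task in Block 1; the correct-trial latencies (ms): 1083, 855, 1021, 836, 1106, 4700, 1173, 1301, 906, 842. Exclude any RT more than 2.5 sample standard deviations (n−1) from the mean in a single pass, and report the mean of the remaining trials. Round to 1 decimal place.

1013.7 ms

n = 10, ΣRT = 13823, M = 1382.300
Σ(x−M)² = 12449284.10; s = √(12449284.10/9) = 1176.118
Cutoffs: 1382.300 ± 2.5·1176.118 → [-1558.0, 4322.6]
Outside: 4700 → excluded.
Retained (n=9): Σ = 9123, mean = 9123/9 = 1013.667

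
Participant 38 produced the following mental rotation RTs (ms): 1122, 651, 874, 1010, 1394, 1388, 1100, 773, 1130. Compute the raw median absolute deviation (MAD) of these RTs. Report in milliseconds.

226 ms

Sorted: 651, 773, 874, 1010, 1100, 1122, 1130, 1388, 1394 → median = 1100
|x − 1100|: 22, 449, 226, 90, 294, 288, 0, 327, 30
Sorted deviations: 0, 22, 30, 90, 226, 288, 294, 327, 449 → MAD = 226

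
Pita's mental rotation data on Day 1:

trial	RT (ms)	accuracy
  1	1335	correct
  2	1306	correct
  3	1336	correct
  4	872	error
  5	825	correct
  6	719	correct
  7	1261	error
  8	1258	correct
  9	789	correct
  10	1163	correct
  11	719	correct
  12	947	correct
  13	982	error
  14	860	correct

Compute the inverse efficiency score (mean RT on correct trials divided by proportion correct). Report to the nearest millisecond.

1302 ms

Correct trials (n=11): 1335, 1306, 1336, 825, 719, 1258, 789, 1163, 719, 947, 860
Mean correct RT = 11257/11 = 1023.3636 ms
Proportion correct = 11/14
IES = 1023.3636 / (11/14) = 1302.463 ms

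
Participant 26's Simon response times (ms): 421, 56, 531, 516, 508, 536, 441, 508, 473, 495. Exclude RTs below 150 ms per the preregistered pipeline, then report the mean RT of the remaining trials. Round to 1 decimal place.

Excluded: 56
Retained (n=9): Σ = 4429
Mean = 4429/9 = 492.1111

492.1 ms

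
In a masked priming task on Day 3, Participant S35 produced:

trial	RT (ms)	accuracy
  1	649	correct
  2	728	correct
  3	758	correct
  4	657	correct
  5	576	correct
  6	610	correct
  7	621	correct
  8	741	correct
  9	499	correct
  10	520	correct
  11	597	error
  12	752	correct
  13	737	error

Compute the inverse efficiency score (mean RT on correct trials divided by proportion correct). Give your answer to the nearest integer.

764 ms

Correct trials (n=11): 649, 728, 758, 657, 576, 610, 621, 741, 499, 520, 752
Mean correct RT = 7111/11 = 646.4545 ms
Proportion correct = 11/13
IES = 646.4545 / (11/13) = 763.992 ms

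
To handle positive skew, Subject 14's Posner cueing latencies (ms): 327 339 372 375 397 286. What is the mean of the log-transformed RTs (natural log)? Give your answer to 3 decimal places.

5.850

ln(RT): 5.7900, 5.8260, 5.9189, 5.9269, 5.9839, 5.6560
Σ ln(RT) = 35.1017
Mean = 35.1017/6 = 5.85028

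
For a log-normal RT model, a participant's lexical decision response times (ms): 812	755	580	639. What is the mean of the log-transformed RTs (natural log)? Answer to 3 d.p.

6.537

ln(RT): 6.6995, 6.6267, 6.3630, 6.4599
Σ ln(RT) = 26.1492
Mean = 26.1492/4 = 6.53729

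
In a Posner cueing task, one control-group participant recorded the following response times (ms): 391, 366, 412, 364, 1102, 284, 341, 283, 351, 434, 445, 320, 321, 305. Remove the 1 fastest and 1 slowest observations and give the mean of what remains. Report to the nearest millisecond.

361 ms

Sorted: 283, 284, 305, 320, 321, 341, 351, 364, 366, 391, 412, 434, 445, 1102
Drop lowest 1 (283) and highest 1 (1102)
Remaining (n=12): Σ = 4334, mean = 4334/12 = 361.167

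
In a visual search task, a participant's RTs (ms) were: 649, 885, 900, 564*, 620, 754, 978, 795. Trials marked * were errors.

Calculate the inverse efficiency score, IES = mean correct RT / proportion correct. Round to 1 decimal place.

911.2 ms

Correct trials (n=7): 649, 885, 900, 620, 754, 978, 795
Mean correct RT = 5581/7 = 797.2857 ms
Proportion correct = 7/8
IES = 797.2857 / (7/8) = 911.184 ms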